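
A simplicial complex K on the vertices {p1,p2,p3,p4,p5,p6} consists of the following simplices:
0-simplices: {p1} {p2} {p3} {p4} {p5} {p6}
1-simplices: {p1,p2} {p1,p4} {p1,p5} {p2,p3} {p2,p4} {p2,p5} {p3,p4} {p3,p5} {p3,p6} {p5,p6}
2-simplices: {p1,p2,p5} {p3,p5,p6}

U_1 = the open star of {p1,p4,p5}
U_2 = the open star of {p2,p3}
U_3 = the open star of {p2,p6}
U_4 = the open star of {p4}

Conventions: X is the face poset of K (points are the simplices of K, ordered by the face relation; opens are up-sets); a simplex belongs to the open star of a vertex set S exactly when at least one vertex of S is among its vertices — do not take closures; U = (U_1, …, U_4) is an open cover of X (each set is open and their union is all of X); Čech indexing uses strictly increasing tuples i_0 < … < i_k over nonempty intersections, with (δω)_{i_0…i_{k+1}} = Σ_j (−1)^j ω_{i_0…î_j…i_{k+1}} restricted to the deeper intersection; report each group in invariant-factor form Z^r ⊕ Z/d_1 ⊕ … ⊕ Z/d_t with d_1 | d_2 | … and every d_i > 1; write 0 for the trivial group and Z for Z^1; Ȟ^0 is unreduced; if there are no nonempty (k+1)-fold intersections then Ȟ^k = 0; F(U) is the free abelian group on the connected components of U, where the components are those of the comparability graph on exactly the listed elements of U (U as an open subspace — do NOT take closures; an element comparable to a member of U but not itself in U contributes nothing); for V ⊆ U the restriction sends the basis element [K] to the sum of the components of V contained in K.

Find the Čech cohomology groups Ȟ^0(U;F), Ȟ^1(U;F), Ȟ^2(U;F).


nerve of the cover:
  U1={{p1},{p4},{p5},{p1,p2},{p1,p4},{p1,p5},{p2,p4},{p2,p5},{p3,p4},{p3,p5},{p5,p6},{p1,p2,p5},{p3,p5,p6}} U2={{p2},{p3},{p1,p2},{p2,p3},{p2,p4},{p2,p5},{p3,p4},{p3,p5},{p3,p6},{p1,p2,p5},{p3,p5,p6}} U3={{p2},{p6},{p1,p2},{p2,p3},{p2,p4},{p2,p5},{p3,p6},{p5,p6},{p1,p2,p5},{p3,p5,p6}} U4={{p4},{p1,p4},{p2,p4},{p3,p4}}
  U12={{p1,p2},{p2,p4},{p2,p5},{p3,p4},{p3,p5},{p1,p2,p5},{p3,p5,p6}} U13={{p1,p2},{p2,p4},{p2,p5},{p5,p6},{p1,p2,p5},{p3,p5,p6}} U14={{p4},{p1,p4},{p2,p4},{p3,p4}} U23={{p2},{p1,p2},{p2,p3},{p2,p4},{p2,p5},{p3,p6},{p1,p2,p5},{p3,p5,p6}} U24={{p2,p4},{p3,p4}} U34={{p2,p4}}
  U123={{p1,p2},{p2,p4},{p2,p5},{p1,p2,p5},{p3,p5,p6}} U124={{p2,p4},{p3,p4}} U134={{p2,p4}} U234={{p2,p4}}
  U1234={{p2,p4}}
components per intersection:
  U1: {{p1},{p4},{p5},{p1,p2},{p1,p4},{p1,p5},{p2,p4},{p2,p5},{p3,p4},{p3,p5},{p5,p6},{p1,p2,p5},{p3,p5,p6}}
  U2: {{p2},{p3},{p1,p2},{p2,p3},{p2,p4},{p2,p5},{p3,p4},{p3,p5},{p3,p6},{p1,p2,p5},{p3,p5,p6}}
  U3: {{p2},{p1,p2},{p2,p3},{p2,p4},{p2,p5},{p1,p2,p5}} {{p6},{p3,p6},{p5,p6},{p3,p5,p6}}
  U4: {{p4},{p1,p4},{p2,p4},{p3,p4}}
  U12: {{p1,p2},{p2,p5},{p1,p2,p5}} {{p2,p4}} {{p3,p4}} {{p3,p5},{p3,p5,p6}}
  U13: {{p1,p2},{p2,p5},{p1,p2,p5}} {{p2,p4}} {{p5,p6},{p3,p5,p6}}
  U14: {{p4},{p1,p4},{p2,p4},{p3,p4}}
  U23: {{p2},{p1,p2},{p2,p3},{p2,p4},{p2,p5},{p1,p2,p5}} {{p3,p6},{p3,p5,p6}}
  U24: {{p2,p4}} {{p3,p4}}
  U34: {{p2,p4}}
  U123: {{p1,p2},{p2,p5},{p1,p2,p5}} {{p2,p4}} {{p3,p5,p6}}
  U124: {{p2,p4}} {{p3,p4}}
  U134: {{p2,p4}}
  U234: {{p2,p4}}
  U1234: {{p2,p4}}
C dims 5,13,7,1; δ0: rk 4, SNF 1^4; δ1: rk 6, SNF 1^6; δ2: rk 1, SNF 1^1
Ȟ^0 = (5 − 4) − 0 = 1, so Ȟ^0 ≅ Z
Ȟ^1 = (13 − 6) − 4 = 3, so Ȟ^1 ≅ Z^3
Ȟ^2 = (7 − 1) − 6 = 0, so Ȟ^2 ≅ 0

Ȟ^0 ≅ Z,  Ȟ^1 ≅ Z^3,  Ȟ^2 ≅ 0


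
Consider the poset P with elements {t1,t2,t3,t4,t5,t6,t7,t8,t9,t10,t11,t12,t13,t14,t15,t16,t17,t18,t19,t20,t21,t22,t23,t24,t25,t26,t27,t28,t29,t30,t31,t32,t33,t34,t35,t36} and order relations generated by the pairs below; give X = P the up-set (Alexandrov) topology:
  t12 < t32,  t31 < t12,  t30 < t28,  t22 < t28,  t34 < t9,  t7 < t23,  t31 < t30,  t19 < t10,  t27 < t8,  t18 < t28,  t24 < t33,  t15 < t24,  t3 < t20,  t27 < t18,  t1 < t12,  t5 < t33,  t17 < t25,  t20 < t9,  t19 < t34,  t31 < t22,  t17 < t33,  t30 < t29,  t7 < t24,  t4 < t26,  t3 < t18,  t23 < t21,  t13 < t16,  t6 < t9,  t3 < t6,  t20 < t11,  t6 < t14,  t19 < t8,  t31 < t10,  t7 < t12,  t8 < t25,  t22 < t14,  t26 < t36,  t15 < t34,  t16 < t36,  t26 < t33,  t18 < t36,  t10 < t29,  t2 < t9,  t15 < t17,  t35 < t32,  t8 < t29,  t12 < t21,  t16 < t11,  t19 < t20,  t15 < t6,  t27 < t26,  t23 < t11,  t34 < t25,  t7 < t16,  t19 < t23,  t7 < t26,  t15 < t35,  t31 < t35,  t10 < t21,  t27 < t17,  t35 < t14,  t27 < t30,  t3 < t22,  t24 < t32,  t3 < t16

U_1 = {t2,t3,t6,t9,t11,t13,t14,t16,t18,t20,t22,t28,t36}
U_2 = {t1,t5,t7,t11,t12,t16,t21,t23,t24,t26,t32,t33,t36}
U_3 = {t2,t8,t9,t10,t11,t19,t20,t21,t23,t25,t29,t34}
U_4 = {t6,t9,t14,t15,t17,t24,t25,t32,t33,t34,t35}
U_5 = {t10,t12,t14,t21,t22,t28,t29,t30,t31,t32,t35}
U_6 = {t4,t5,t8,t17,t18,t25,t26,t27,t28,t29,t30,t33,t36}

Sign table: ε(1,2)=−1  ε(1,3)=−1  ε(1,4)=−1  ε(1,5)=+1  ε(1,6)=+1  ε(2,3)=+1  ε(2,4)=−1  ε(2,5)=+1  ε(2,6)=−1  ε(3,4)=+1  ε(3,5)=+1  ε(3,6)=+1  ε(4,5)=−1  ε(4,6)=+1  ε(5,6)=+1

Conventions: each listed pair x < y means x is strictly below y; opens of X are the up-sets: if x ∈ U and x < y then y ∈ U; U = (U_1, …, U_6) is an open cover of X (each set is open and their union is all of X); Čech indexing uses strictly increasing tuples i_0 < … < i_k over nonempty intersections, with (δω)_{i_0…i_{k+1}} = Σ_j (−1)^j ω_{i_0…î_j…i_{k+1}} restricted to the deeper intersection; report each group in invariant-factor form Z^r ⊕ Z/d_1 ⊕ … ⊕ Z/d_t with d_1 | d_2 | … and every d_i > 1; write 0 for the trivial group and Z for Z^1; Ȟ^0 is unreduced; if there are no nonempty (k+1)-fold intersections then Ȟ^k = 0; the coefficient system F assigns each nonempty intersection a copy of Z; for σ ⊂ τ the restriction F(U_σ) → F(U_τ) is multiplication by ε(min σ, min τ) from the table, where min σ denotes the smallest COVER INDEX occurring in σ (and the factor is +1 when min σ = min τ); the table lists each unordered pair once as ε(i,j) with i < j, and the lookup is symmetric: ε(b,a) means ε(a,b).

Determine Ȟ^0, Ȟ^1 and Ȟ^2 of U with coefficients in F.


Ȟ^0 = 0, Ȟ^1 = Z/2 and Ȟ^2 = Z

intersection data:
  U12={t11,t16,t36} U13={t2,t9,t11,t20} U14={t6,t9,t14} U15={t14,t22,t28} U16={t18,t28,t36} U23={t11,t21,t23} U24={t24,t32,t33} U25={t12,t21,t32} U26={t5,t26,t33,t36} U34={t9,t25,t34} U35={t10,t21,t29} U36={t8,t25,t29} U45={t14,t32,t35} U46={t17,t25,t33} U56={t28,t29,t30}
  U123={t11} U126={t36} U134={t9} U145={t14} U156={t28} U235={t21} U245={t32} U246={t33} U346={t25} U356={t29}
C dims 6,15,10; δ0: rk 6, SNF 1^5·2; δ1: rk 9, SNF 1^9
Ȟ^0 = (6 − 6) − 0 = 0, so Ȟ^0 ≅ 0
Ȟ^1 = (15 − 9) − 6 = 0 plus torsion [2], so Ȟ^1 ≅ Z/2
Ȟ^2 = (10 − 0) − 9 = 1, so Ȟ^2 ≅ Z


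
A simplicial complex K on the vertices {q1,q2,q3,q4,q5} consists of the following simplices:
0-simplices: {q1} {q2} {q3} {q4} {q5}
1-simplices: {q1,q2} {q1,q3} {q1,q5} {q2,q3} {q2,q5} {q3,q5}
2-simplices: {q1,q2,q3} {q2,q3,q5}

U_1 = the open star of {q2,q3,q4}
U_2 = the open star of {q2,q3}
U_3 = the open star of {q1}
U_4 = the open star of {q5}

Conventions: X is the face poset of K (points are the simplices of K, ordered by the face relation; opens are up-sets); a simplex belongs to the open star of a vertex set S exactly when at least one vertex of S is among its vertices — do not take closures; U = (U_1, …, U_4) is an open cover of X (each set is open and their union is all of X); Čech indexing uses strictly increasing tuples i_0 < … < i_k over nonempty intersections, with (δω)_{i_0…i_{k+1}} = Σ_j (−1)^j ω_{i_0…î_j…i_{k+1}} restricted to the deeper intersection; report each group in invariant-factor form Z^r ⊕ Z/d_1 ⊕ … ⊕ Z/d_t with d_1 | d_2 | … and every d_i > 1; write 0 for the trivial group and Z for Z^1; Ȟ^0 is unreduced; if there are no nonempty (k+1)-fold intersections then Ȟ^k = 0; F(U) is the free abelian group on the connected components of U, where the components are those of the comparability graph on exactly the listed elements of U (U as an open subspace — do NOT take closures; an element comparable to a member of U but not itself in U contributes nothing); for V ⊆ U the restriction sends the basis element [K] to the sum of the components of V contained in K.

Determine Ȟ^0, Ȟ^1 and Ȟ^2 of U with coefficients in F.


Ȟ^0(U;F) ≅ Z^2, Ȟ^1(U;F) ≅ Z and Ȟ^2(U;F) ≅ 0

nerve of the cover:
  U1={{q2},{q3},{q4},{q1,q2},{q1,q3},{q2,q3},{q2,q5},{q3,q5},{q1,q2,q3},{q2,q3,q5}} U2={{q2},{q3},{q1,q2},{q1,q3},{q2,q3},{q2,q5},{q3,q5},{q1,q2,q3},{q2,q3,q5}} U3={{q1},{q1,q2},{q1,q3},{q1,q5},{q1,q2,q3}} U4={{q5},{q1,q5},{q2,q5},{q3,q5},{q2,q3,q5}}
  U12={{q2},{q3},{q1,q2},{q1,q3},{q2,q3},{q2,q5},{q3,q5},{q1,q2,q3},{q2,q3,q5}} U13={{q1,q2},{q1,q3},{q1,q2,q3}} U14={{q2,q5},{q3,q5},{q2,q3,q5}} U23={{q1,q2},{q1,q3},{q1,q2,q3}} U24={{q2,q5},{q3,q5},{q2,q3,q5}} U34={{q1,q5}}
  U123={{q1,q2},{q1,q3},{q1,q2,q3}} U124={{q2,q5},{q3,q5},{q2,q3,q5}}
components per intersection:
  U1: {{q2},{q3},{q1,q2},{q1,q3},{q2,q3},{q2,q5},{q3,q5},{q1,q2,q3},{q2,q3,q5}} {{q4}}
  U2: {{q2},{q3},{q1,q2},{q1,q3},{q2,q3},{q2,q5},{q3,q5},{q1,q2,q3},{q2,q3,q5}}
  U3: {{q1},{q1,q2},{q1,q3},{q1,q5},{q1,q2,q3}}
  U4: {{q5},{q1,q5},{q2,q5},{q3,q5},{q2,q3,q5}}
  U12: {{q2},{q3},{q1,q2},{q1,q3},{q2,q3},{q2,q5},{q3,q5},{q1,q2,q3},{q2,q3,q5}}
  U13: {{q1,q2},{q1,q3},{q1,q2,q3}}
  U14: {{q2,q5},{q3,q5},{q2,q3,q5}}
  U23: {{q1,q2},{q1,q3},{q1,q2,q3}}
  U24: {{q2,q5},{q3,q5},{q2,q3,q5}}
  U34: {{q1,q5}}
  U123: {{q1,q2},{q1,q3},{q1,q2,q3}}
  U124: {{q2,q5},{q3,q5},{q2,q3,q5}}
C dims 5,6,2; δ0: rk 3, SNF 1^3; δ1: rk 2, SNF 1^2
Ȟ^0 = (5 − 3) − 0 = 2, so Ȟ^0 ≅ Z^2
Ȟ^1 = (6 − 2) − 3 = 1, so Ȟ^1 ≅ Z
Ȟ^2 = (2 − 0) − 2 = 0, so Ȟ^2 ≅ 0


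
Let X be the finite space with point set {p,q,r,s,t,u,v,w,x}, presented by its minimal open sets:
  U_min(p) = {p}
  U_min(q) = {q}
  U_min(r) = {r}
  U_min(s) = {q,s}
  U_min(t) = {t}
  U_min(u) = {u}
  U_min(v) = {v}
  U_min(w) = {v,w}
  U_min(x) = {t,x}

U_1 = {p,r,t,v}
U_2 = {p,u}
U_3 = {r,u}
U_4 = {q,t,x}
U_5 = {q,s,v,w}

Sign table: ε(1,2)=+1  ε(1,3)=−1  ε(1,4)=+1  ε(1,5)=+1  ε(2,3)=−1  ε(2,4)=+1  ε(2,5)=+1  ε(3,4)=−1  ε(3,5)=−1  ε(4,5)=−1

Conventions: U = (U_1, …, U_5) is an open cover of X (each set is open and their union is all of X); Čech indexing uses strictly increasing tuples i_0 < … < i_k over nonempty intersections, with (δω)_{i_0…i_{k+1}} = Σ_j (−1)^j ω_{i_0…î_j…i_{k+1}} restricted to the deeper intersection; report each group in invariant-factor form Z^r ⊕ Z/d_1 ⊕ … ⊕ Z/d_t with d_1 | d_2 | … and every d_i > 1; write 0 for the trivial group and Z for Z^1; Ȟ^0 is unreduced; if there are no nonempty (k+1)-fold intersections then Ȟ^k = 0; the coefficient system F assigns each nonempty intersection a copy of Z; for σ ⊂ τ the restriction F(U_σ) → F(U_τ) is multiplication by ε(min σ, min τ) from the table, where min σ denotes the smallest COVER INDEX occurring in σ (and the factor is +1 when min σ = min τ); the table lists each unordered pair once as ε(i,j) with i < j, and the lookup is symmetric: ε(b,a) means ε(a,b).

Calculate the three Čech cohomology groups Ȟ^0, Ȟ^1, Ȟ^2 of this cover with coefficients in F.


Ȟ^0 = 0, Ȟ^1 = Z ⊕ Z/2, Ȟ^2 = 0

intersection data:
  U12={p} U13={r} U14={t} U15={v} U23={u} U45={q}
C dims 5,6; δ0: rk 5, SNF 1^4·2
Ȟ^0 = (5 − 5) − 0 = 0, so Ȟ^0 ≅ 0
Ȟ^1 = (6 − 0) − 5 = 1 plus torsion [2], so Ȟ^1 ≅ Z ⊕ Z/2
Ȟ^2 = (0 − 0) − 0 = 0, so Ȟ^2 ≅ 0


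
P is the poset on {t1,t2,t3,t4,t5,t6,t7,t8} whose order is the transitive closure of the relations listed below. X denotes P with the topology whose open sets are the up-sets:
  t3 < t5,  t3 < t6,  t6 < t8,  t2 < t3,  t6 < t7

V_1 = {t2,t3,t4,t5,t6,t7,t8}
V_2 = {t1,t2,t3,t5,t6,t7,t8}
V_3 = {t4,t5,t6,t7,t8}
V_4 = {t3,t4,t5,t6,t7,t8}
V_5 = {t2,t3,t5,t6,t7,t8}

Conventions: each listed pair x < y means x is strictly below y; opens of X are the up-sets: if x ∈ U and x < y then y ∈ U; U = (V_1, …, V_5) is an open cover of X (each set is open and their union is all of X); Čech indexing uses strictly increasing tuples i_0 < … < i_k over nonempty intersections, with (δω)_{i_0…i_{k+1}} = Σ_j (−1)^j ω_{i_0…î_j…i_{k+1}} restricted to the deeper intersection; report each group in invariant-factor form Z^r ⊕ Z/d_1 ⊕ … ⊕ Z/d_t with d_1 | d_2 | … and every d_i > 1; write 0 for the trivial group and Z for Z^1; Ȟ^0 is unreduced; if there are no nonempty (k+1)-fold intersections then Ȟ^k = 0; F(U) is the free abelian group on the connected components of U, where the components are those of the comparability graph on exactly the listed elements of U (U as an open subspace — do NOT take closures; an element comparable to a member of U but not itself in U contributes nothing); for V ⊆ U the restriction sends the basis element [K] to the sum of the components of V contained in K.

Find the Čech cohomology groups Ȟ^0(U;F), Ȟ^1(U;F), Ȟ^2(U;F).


Ȟ^0(U;F) ≅ Z^3; Ȟ^1(U;F) ≅ 0; Ȟ^2(U;F) ≅ 0

nonempty intersections:
  V12={t2,t3,t5,t6,t7,t8} V13={t4,t5,t6,t7,t8} V14={t3,t4,t5,t6,t7,t8} V15={t2,t3,t5,t6,t7,t8} V23={t5,t6,t7,t8} V24={t3,t5,t6,t7,t8} V25={t2,t3,t5,t6,t7,t8} V34={t4,t5,t6,t7,t8} V35={t5,t6,t7,t8} V45={t3,t5,t6,t7,t8}
  V123={t5,t6,t7,t8} V124={t3,t5,t6,t7,t8} V125={t2,t3,t5,t6,t7,t8} V134={t4,t5,t6,t7,t8} V135={t5,t6,t7,t8} V145={t3,t5,t6,t7,t8} V234={t5,t6,t7,t8} V235={t5,t6,t7,t8} V245={t3,t5,t6,t7,t8} V345={t5,t6,t7,t8}
  V1234={t5,t6,t7,t8} V1235={t5,t6,t7,t8} V1245={t3,t5,t6,t7,t8} V1345={t5,t6,t7,t8} V2345={t5,t6,t7,t8}
  V12345={t5,t6,t7,t8}
components per intersection:
  V1: {t2,t3,t5,t6,t7,t8} {t4}
  V2: {t1} {t2,t3,t5,t6,t7,t8}
  V3: {t4} {t5} {t6,t7,t8}
  V4: {t3,t5,t6,t7,t8} {t4}
  V5: {t2,t3,t5,t6,t7,t8}
  V12: {t2,t3,t5,t6,t7,t8}
  V13: {t4} {t5} {t6,t7,t8}
  V14: {t3,t5,t6,t7,t8} {t4}
  V15: {t2,t3,t5,t6,t7,t8}
  V23: {t5} {t6,t7,t8}
  V24: {t3,t5,t6,t7,t8}
  V25: {t2,t3,t5,t6,t7,t8}
  V34: {t4} {t5} {t6,t7,t8}
  V35: {t5} {t6,t7,t8}
  V45: {t3,t5,t6,t7,t8}
  V123: {t5} {t6,t7,t8}
  V124: {t3,t5,t6,t7,t8}
  V125: {t2,t3,t5,t6,t7,t8}
  V134: {t4} {t5} {t6,t7,t8}
  V135: {t5} {t6,t7,t8}
  V145: {t3,t5,t6,t7,t8}
  V234: {t5} {t6,t7,t8}
  V235: {t5} {t6,t7,t8}
  V245: {t3,t5,t6,t7,t8}
  V345: {t5} {t6,t7,t8}
  V1234: {t5} {t6,t7,t8}
  V1235: {t5} {t6,t7,t8}
  V1245: {t3,t5,t6,t7,t8}
  V1345: {t5} {t6,t7,t8}
  V2345: {t5} {t6,t7,t8}
  V12345: {t5} {t6,t7,t8}
C dims 10,17,17,9; δ0: rk 7, SNF 1^7; δ1: rk 10, SNF 1^10; δ2: rk 7, SNF 1^7
Ȟ^0: (10−7)−0=3 ⇒ Z^3
Ȟ^1: (17−10)−7=0 ⇒ 0
Ȟ^2: (17−7)−10=0 ⇒ 0


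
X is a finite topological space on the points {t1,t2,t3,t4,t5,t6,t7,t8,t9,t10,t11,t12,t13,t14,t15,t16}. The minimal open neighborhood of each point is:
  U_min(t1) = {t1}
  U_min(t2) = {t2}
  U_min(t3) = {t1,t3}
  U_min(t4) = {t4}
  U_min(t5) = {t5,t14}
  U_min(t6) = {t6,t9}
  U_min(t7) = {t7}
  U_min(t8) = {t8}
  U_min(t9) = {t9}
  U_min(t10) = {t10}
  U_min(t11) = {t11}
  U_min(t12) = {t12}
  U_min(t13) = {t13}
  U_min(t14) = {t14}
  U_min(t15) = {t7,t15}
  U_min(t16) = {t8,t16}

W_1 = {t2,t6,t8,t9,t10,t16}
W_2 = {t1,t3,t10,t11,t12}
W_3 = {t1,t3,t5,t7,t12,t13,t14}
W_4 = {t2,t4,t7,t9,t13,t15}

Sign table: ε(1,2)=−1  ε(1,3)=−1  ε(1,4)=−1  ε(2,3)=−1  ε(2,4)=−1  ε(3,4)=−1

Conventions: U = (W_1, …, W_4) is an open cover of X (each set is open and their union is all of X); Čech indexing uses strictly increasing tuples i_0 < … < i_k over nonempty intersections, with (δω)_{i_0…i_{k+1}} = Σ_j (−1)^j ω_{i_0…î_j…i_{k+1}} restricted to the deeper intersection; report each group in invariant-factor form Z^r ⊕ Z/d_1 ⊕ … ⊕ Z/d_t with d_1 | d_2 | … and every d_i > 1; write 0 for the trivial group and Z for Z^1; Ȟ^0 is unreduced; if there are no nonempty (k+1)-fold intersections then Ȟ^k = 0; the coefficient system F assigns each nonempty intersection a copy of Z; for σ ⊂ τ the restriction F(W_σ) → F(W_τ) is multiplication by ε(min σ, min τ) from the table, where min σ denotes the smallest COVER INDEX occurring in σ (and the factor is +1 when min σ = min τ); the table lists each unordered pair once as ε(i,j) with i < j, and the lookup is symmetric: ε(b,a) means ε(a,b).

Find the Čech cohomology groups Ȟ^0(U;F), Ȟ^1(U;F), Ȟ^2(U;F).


nerve simplices:
  W12={t10} W14={t2,t9} W23={t1,t3,t12} W34={t7,t13}
C dims 4,4; δ0: rk 3, SNF 1^3
degree 0: 4−3−0 = 1 → Ȟ^0 ≅ Z
degree 1: 4−0−3 = 1 → Ȟ^1 ≅ Z
degree 2: 0−0−0 = 0 → Ȟ^2 ≅ 0

Ȟ^0(U;F) ≅ Z, Ȟ^1(U;F) ≅ Z and Ȟ^2(U;F) ≅ 0


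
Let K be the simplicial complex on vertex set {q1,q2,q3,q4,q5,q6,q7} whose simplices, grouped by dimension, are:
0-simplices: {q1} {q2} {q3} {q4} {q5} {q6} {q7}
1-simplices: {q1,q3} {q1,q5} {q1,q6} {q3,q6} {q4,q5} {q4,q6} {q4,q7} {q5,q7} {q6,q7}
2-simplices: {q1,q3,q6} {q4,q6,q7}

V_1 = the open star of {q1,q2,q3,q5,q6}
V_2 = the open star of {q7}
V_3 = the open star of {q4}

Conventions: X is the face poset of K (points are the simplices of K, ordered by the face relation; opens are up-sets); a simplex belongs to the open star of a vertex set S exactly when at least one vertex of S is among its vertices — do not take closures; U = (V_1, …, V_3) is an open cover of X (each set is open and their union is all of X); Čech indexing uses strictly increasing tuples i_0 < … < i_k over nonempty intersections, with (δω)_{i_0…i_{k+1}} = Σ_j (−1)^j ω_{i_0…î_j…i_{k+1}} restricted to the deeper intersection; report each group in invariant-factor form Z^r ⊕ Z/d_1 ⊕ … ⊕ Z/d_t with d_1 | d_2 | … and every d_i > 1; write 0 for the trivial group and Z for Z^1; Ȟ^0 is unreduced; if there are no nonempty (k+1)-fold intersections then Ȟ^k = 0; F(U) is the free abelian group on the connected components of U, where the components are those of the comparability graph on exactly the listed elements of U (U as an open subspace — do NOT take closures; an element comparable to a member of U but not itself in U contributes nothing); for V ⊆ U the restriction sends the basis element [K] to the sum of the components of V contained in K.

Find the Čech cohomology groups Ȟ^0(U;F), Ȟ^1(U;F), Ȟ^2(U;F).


nerve of the cover:
  V1={{q1},{q2},{q3},{q5},{q6},{q1,q3},{q1,q5},{q1,q6},{q3,q6},{q4,q5},{q4,q6},{q5,q7},{q6,q7},{q1,q3,q6},{q4,q6,q7}} V2={{q7},{q4,q7},{q5,q7},{q6,q7},{q4,q6,q7}} V3={{q4},{q4,q5},{q4,q6},{q4,q7},{q4,q6,q7}}
  V12={{q5,q7},{q6,q7},{q4,q6,q7}} V13={{q4,q5},{q4,q6},{q4,q6,q7}} V23={{q4,q7},{q4,q6,q7}}
  V123={{q4,q6,q7}}
components per intersection:
  V1: {{q1},{q3},{q5},{q6},{q1,q3},{q1,q5},{q1,q6},{q3,q6},{q4,q5},{q4,q6},{q5,q7},{q6,q7},{q1,q3,q6},{q4,q6,q7}} {{q2}}
  V2: {{q7},{q4,q7},{q5,q7},{q6,q7},{q4,q6,q7}}
  V3: {{q4},{q4,q5},{q4,q6},{q4,q7},{q4,q6,q7}}
  V12: {{q5,q7}} {{q6,q7},{q4,q6,q7}}
  V13: {{q4,q5}} {{q4,q6},{q4,q6,q7}}
  V23: {{q4,q7},{q4,q6,q7}}
  V123: {{q4,q6,q7}}
C dims 4,5,1; δ0: rk 2, SNF 1^2; δ1: rk 1, SNF 1^1
Ȟ^0 = (4 − 2) − 0 = 2, so Ȟ^0 ≅ Z^2
Ȟ^1 = (5 − 1) − 2 = 2, so Ȟ^1 ≅ Z^2
Ȟ^2 = (1 − 0) − 1 = 0, so Ȟ^2 ≅ 0

Ȟ^0(U;F) ≅ Z^2, Ȟ^1(U;F) ≅ Z^2, Ȟ^2(U;F) ≅ 0


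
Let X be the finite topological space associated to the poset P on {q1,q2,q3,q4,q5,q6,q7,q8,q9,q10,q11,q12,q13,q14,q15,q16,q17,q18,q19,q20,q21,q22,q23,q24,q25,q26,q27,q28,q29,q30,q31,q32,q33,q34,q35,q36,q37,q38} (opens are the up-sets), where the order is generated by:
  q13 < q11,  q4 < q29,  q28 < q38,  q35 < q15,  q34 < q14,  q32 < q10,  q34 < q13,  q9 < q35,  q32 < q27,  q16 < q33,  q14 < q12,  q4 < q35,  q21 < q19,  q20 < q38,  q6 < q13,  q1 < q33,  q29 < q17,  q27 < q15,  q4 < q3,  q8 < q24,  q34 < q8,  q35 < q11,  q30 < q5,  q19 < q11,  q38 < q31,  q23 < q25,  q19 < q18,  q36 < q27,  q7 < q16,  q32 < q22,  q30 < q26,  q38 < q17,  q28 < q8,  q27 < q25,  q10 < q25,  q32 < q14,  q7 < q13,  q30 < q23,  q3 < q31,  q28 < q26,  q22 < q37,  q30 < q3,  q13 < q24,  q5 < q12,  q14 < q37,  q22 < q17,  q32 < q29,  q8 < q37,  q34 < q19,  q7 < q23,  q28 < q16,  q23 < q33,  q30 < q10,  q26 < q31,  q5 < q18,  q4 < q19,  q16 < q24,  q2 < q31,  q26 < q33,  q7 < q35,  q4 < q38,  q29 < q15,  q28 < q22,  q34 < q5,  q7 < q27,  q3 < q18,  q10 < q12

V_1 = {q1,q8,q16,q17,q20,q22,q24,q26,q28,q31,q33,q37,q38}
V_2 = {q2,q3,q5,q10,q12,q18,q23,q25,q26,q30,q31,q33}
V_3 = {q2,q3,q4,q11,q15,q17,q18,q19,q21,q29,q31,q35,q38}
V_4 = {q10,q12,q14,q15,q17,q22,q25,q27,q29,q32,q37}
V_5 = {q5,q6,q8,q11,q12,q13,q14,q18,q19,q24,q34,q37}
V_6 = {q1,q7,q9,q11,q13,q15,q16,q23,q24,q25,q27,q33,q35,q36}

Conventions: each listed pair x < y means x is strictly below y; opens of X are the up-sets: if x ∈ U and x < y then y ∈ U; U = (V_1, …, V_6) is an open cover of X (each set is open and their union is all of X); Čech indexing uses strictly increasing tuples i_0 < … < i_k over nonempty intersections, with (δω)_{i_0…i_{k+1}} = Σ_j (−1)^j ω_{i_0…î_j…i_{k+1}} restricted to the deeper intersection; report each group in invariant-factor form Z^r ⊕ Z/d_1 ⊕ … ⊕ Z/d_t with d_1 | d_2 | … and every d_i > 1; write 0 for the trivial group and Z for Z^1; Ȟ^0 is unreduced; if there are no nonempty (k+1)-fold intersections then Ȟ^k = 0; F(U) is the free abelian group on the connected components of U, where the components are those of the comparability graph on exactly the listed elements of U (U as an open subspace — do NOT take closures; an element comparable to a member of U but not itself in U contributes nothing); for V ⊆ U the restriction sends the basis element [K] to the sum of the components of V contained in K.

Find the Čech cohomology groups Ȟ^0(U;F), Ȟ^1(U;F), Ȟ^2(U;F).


Ȟ^0 ≅ Z, Ȟ^1 ≅ 0, Ȟ^2 ≅ Z/2

nerve simplices:
  V12={q26,q31,q33} V13={q17,q31,q38} V14={q17,q22,q37} V15={q8,q24,q37} V16={q1,q16,q24,q33} V23={q2,q3,q18,q31} V24={q10,q12,q25} V25={q5,q12,q18} V26={q23,q25,q33} V34={q15,q17,q29} V35={q11,q18,q19} V36={q11,q15,q35} V45={q12,q14,q37} V46={q15,q25,q27} V56={q11,q13,q24}
  V123={q31} V126={q33} V134={q17} V145={q37} V156={q24} V235={q18} V245={q12} V246={q25} V346={q15} V356={q11}
components per intersection:
  V1: {q1,q8,q16,q17,q20,q22,q24,q26,q28,q31,q33,q37,q38}
  V2: {q2,q3,q5,q10,q12,q18,q23,q25,q26,q30,q31,q33}
  V3: {q2,q3,q4,q11,q15,q17,q18,q19,q21,q29,q31,q35,q38}
  V4: {q10,q12,q14,q15,q17,q22,q25,q27,q29,q32,q37}
  V5: {q5,q6,q8,q11,q12,q13,q14,q18,q19,q24,q34,q37}
  V6: {q1,q7,q9,q11,q13,q15,q16,q23,q24,q25,q27,q33,q35,q36}
  V12: {q26,q31,q33}
  V13: {q17,q31,q38}
  V14: {q17,q22,q37}
  V15: {q8,q24,q37}
  V16: {q1,q16,q24,q33}
  V23: {q2,q3,q18,q31}
  V24: {q10,q12,q25}
  V25: {q5,q12,q18}
  V26: {q23,q25,q33}
  V34: {q15,q17,q29}
  V35: {q11,q18,q19}
  V36: {q11,q15,q35}
  V45: {q12,q14,q37}
  V46: {q15,q25,q27}
  V56: {q11,q13,q24}
  V123: {q31}
  V126: {q33}
  V134: {q17}
  V145: {q37}
  V156: {q24}
  V235: {q18}
  V245: {q12}
  V246: {q25}
  V346: {q15}
  V356: {q11}
C dims 6,15,10; δ0: rk 5, SNF 1^5; δ1: rk 10, SNF 1^9·2
degree 0: 6−5−0 = 1 → Ȟ^0 ≅ Z
degree 1: 15−10−5 = 0 → Ȟ^1 ≅ 0
degree 2: 10−0−10 = 0 plus torsion [2] → Ȟ^2 ≅ Z/2


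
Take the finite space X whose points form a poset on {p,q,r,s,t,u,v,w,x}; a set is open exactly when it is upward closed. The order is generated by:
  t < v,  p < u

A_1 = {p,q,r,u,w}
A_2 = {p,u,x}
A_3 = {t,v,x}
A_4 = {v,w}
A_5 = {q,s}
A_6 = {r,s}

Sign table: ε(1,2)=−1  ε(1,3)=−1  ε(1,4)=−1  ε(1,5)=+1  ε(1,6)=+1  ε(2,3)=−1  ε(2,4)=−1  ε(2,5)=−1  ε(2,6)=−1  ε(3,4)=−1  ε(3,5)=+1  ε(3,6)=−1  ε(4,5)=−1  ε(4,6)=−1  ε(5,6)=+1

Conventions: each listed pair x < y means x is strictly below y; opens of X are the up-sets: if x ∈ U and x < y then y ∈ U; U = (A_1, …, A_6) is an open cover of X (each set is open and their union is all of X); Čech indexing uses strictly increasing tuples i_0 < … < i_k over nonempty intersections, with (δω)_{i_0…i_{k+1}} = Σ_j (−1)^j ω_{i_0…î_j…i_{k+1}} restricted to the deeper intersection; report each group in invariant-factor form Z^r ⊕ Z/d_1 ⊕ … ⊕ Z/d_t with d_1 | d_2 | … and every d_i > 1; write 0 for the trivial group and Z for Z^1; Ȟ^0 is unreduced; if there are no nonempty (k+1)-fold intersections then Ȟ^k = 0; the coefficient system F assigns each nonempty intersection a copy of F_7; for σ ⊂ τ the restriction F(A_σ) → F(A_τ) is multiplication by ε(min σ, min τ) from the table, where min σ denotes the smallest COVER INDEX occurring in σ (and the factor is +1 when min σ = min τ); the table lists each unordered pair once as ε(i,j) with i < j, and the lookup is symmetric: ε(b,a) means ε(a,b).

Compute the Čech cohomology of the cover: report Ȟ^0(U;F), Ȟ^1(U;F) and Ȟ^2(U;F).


Ȟ^0 ≅ Z/7, Ȟ^1 ≅ Z/7 ⊕ Z/7 and Ȟ^2 ≅ 0

nerve simplices:
  A12={p,u} A14={w} A15={q} A16={r} A23={x} A34={v} A56={s}
C dims 6,7; δ0: rk_F7 5
degree 0: 6−5−0 = 1 → Ȟ^0 ≅ Z/7
degree 1: 7−0−5 = 2 → Ȟ^1 ≅ Z/7 ⊕ Z/7
degree 2: 0−0−0 = 0 → Ȟ^2 ≅ 0


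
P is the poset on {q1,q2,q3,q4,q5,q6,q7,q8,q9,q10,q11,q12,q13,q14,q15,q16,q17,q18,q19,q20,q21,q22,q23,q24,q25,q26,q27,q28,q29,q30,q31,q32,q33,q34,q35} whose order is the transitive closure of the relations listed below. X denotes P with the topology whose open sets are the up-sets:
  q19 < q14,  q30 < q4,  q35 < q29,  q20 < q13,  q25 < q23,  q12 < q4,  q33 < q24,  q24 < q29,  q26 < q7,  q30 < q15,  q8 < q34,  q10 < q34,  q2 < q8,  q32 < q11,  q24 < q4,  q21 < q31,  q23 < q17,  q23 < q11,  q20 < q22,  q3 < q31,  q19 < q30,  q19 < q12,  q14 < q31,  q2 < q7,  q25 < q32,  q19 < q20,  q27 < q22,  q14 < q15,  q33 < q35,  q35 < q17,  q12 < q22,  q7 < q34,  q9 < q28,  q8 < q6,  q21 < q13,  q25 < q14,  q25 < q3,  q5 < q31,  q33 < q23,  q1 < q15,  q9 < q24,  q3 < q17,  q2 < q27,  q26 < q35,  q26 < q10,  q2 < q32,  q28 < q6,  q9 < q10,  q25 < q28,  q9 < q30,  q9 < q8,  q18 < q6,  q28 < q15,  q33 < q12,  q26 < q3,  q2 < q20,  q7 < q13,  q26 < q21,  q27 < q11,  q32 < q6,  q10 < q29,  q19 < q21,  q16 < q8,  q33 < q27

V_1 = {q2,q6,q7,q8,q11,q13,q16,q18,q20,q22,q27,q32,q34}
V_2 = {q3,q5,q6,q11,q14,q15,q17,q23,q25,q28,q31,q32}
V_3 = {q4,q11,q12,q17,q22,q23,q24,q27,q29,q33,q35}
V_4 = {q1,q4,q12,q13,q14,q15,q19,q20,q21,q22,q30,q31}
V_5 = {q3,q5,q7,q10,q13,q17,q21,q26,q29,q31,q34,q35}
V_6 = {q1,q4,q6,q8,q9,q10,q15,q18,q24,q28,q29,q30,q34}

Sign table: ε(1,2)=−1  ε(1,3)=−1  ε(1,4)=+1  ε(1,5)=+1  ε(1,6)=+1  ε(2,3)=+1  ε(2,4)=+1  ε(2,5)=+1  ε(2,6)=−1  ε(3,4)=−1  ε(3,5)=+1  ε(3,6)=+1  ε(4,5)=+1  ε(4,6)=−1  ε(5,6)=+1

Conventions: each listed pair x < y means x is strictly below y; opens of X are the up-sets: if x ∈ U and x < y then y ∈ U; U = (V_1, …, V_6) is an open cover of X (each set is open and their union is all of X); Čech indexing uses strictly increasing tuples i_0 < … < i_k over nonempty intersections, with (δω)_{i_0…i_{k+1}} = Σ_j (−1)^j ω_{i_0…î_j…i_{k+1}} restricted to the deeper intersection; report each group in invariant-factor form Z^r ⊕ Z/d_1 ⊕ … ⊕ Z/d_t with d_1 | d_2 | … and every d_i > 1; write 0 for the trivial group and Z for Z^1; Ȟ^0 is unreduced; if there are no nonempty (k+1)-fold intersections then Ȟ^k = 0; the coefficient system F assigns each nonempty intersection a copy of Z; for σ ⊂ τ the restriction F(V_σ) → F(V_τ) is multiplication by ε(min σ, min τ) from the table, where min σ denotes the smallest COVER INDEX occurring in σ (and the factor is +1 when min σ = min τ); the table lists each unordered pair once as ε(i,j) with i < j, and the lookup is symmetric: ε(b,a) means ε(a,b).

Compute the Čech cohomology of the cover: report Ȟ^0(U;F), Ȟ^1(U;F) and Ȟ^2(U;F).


nonempty intersections:
  V12={q6,q11,q32} V13={q11,q22,q27} V14={q13,q20,q22} V15={q7,q13,q34} V16={q6,q8,q18,q34} V23={q11,q17,q23} V24={q14,q15,q31} V25={q3,q5,q17,q31} V26={q6,q15,q28} V34={q4,q12,q22} V35={q17,q29,q35} V36={q4,q24,q29} V45={q13,q21,q31} V46={q1,q4,q15,q30} V56={q10,q29,q34}
  V123={q11} V126={q6} V134={q22} V145={q13} V156={q34} V235={q17} V245={q31} V246={q15} V346={q4} V356={q29}
C dims 6,15,10; δ0: rk 6, SNF 1^5·2; δ1: rk 9, SNF 1^9
Ȟ^0: (6−6)−0=0 ⇒ 0
Ȟ^1: (15−9)−6=0 plus torsion [2] ⇒ Z/2
Ȟ^2: (10−0)−9=1 ⇒ Z

Ȟ^0 = 0; Ȟ^1 = Z/2; Ȟ^2 = Z


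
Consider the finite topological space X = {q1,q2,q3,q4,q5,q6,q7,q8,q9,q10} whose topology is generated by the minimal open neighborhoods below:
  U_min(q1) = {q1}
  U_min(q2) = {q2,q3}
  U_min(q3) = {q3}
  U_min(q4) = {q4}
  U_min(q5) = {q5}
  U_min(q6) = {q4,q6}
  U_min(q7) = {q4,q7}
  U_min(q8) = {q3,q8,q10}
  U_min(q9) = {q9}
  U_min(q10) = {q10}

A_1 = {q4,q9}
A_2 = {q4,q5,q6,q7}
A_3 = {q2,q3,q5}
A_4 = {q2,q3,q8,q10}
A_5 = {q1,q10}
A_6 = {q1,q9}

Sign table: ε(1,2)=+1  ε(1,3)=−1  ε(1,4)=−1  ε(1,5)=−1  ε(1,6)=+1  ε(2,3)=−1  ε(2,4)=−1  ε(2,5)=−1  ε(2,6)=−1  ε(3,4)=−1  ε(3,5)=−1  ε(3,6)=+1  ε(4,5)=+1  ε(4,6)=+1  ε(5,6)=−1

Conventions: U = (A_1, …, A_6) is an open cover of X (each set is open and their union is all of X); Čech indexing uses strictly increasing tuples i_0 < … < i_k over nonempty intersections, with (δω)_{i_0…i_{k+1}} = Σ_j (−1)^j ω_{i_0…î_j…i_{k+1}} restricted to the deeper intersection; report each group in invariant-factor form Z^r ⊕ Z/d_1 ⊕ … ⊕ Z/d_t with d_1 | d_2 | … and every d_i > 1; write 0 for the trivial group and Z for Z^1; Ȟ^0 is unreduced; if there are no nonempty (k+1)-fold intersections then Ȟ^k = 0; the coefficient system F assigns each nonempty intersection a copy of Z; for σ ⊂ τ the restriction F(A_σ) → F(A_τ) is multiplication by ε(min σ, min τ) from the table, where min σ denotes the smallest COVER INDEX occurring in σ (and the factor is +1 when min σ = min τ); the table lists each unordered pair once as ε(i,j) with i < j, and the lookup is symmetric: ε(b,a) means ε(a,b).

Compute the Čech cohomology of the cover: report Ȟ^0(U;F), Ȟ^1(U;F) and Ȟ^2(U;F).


Ȟ^0(U;F) ≅ 0, Ȟ^1(U;F) ≅ Z/2, Ȟ^2(U;F) ≅ 0

intersection data:
  A12={q4} A16={q9} A23={q5} A34={q2,q3} A45={q10} A56={q1}
C dims 6,6; δ0: rk 6, SNF 1^5·2
Ȟ^0 = (6 − 6) − 0 = 0, so Ȟ^0 ≅ 0
Ȟ^1 = (6 − 0) − 6 = 0 plus torsion [2], so Ȟ^1 ≅ Z/2
Ȟ^2 = (0 − 0) − 0 = 0, so Ȟ^2 ≅ 0


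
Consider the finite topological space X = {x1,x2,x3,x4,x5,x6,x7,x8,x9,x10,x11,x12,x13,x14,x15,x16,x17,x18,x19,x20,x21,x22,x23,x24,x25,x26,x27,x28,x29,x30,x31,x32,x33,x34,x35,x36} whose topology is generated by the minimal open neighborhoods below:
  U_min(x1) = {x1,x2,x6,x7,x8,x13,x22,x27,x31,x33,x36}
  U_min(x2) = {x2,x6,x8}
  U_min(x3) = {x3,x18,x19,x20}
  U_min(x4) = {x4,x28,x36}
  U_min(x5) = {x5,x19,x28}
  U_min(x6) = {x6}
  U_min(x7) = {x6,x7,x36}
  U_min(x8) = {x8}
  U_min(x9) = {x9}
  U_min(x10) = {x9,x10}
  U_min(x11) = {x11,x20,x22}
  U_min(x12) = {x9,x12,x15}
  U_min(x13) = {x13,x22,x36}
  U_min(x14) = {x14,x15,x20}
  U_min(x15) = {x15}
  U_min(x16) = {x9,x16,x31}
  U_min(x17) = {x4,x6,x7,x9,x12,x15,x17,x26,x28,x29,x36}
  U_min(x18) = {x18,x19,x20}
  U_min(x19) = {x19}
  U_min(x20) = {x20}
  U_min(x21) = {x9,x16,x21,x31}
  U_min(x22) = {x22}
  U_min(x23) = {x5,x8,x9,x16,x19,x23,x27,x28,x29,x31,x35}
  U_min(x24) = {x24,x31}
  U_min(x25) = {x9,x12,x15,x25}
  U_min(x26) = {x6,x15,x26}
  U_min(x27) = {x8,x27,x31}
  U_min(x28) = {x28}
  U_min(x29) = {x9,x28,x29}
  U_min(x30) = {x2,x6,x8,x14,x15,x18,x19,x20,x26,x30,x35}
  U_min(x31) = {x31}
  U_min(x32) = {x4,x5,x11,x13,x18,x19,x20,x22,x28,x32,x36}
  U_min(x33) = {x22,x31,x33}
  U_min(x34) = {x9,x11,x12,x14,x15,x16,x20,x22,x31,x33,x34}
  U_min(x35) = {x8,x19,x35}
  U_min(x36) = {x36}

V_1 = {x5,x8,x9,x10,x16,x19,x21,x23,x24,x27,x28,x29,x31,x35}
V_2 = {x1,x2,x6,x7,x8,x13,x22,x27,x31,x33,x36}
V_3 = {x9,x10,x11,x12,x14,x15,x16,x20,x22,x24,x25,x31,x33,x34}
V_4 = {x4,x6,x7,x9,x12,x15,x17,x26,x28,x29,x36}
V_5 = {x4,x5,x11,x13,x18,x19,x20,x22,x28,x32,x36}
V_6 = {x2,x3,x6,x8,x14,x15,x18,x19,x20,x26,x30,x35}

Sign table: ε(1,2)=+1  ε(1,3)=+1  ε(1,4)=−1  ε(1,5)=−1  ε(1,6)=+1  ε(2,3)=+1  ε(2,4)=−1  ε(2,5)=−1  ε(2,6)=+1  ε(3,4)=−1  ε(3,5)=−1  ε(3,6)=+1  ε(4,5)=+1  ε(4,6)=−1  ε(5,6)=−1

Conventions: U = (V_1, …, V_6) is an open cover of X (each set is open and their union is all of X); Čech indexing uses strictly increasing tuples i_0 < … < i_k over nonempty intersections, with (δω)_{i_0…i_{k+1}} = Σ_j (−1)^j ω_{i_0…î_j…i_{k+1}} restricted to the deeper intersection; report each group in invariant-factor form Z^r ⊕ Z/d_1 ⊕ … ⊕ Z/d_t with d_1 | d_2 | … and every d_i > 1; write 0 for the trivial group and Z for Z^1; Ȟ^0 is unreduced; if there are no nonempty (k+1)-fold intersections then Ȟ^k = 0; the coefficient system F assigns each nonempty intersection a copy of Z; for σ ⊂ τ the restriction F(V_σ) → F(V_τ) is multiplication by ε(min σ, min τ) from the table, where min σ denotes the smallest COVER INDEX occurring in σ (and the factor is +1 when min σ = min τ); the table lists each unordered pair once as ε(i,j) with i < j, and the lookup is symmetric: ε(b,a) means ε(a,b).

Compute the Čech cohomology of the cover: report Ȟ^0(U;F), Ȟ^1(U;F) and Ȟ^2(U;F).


nonempty overlaps:
  V12={x8,x27,x31} V13={x9,x10,x16,x24,x31} V14={x9,x28,x29} V15={x5,x19,x28} V16={x8,x19,x35} V23={x22,x31,x33} V24={x6,x7,x36} V25={x13,x22,x36} V26={x2,x6,x8} V34={x9,x12,x15} V35={x11,x20,x22} V36={x14,x15,x20} V45={x4,x28,x36} V46={x6,x15,x26} V56={x18,x19,x20}
  V123={x31} V126={x8} V134={x9} V145={x28} V156={x19} V235={x22} V245={x36} V246={x6} V346={x15} V356={x20}
C dims 6,15,10; δ0: rk 5, SNF 1^5; δ1: rk 10, SNF 1^9·2
degree 0: 6−5−0 = 1 → Ȟ^0 ≅ Z
degree 1: 15−10−5 = 0 → Ȟ^1 ≅ 0
degree 2: 10−0−10 = 0 plus torsion [2] → Ȟ^2 ≅ Z/2

Ȟ^0 = Z; Ȟ^1 = 0; Ȟ^2 = Z/2


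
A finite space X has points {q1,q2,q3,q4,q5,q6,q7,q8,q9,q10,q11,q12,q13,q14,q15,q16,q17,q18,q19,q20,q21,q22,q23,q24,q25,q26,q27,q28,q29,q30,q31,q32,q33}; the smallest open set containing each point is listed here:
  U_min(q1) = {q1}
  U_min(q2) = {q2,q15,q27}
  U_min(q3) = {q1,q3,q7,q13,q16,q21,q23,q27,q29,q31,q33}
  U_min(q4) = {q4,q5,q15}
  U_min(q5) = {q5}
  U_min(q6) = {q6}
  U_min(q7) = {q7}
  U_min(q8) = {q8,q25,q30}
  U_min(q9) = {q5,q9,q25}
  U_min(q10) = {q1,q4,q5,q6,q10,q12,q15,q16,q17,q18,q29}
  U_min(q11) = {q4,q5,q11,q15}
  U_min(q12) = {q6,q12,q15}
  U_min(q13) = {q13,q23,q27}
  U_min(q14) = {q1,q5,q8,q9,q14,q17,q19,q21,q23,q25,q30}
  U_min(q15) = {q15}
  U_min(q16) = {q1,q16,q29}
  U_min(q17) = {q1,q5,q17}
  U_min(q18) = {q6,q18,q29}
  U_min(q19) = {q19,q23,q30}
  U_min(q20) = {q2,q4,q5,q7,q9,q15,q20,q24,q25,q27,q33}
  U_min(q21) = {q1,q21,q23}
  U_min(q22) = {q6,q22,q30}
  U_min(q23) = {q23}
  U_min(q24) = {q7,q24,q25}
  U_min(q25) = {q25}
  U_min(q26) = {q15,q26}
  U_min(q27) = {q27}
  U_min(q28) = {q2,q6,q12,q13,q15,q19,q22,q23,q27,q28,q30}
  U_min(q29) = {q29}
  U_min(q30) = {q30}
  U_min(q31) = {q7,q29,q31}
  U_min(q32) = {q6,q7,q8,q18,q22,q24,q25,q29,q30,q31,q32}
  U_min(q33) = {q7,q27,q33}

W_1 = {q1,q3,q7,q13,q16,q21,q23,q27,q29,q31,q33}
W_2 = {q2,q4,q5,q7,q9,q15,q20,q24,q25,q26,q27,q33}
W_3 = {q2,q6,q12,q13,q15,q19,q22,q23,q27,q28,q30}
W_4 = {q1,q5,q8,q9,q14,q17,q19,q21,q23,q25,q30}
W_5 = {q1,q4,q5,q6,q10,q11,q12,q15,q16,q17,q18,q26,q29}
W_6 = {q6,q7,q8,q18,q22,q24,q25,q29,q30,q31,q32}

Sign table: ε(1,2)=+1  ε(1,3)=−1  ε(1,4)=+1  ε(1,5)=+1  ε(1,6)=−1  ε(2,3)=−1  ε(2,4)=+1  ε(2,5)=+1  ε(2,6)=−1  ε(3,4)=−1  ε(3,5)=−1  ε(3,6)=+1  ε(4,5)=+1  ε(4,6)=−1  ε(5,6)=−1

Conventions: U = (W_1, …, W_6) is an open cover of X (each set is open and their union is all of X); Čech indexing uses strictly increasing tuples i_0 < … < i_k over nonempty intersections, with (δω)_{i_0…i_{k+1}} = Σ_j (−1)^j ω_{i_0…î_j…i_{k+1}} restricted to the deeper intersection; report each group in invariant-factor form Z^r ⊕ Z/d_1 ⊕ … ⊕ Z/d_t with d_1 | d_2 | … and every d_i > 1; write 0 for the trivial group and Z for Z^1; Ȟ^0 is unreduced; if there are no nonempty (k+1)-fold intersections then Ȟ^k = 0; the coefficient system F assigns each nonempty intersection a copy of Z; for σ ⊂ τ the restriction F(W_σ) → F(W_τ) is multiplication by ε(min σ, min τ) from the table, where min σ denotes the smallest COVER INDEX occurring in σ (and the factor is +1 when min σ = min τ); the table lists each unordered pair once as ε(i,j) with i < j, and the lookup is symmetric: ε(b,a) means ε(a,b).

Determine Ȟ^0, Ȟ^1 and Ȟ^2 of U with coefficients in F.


Ȟ^0 ≅ Z, Ȟ^1 ≅ 0 and Ȟ^2 ≅ Z/2

cover nerve:
  W12={q7,q27,q33} W13={q13,q23,q27} W14={q1,q21,q23} W15={q1,q16,q29} W16={q7,q29,q31} W23={q2,q15,q27} W24={q5,q9,q25} W25={q4,q5,q15,q26} W26={q7,q24,q25} W34={q19,q23,q30} W35={q6,q12,q15} W36={q6,q22,q30} W45={q1,q5,q17} W46={q8,q25,q30} W56={q6,q18,q29}
  W123={q27} W126={q7} W134={q23} W145={q1} W156={q29} W235={q15} W245={q5} W246={q25} W346={q30} W356={q6}
C dims 6,15,10; δ0: rk 5, SNF 1^5; δ1: rk 10, SNF 1^9·2
Ȟ^0: (6−5)−0=1 ⇒ Z
Ȟ^1: (15−10)−5=0 ⇒ 0
Ȟ^2: (10−0)−10=0 plus torsion [2] ⇒ Z/2


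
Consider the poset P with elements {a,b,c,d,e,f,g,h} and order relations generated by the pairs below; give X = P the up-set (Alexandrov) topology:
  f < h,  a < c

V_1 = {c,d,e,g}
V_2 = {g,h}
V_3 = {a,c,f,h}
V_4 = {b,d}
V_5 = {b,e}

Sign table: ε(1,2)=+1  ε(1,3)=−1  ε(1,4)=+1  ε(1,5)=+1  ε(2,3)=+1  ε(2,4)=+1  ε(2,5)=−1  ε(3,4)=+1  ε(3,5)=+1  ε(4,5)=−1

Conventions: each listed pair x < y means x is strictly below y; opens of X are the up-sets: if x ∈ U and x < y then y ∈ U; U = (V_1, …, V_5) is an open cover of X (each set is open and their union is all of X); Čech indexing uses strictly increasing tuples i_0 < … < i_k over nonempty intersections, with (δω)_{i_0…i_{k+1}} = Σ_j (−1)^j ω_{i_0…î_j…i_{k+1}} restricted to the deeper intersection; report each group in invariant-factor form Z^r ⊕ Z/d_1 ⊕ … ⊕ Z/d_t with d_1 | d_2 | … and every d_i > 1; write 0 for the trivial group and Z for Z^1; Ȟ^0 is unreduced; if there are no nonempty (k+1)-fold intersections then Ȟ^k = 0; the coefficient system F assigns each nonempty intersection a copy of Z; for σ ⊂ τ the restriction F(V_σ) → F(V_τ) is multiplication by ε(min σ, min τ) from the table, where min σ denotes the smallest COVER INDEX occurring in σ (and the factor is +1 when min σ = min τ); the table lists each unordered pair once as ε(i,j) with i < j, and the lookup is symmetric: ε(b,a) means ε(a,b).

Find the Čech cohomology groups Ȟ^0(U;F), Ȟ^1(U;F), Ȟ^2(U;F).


Ȟ^0(U;F) ≅ 0,  Ȟ^1(U;F) ≅ Z ⊕ Z/2,  Ȟ^2(U;F) ≅ 0

intersection data:
  V12={g} V13={c} V14={d} V15={e} V23={h} V45={b}
C dims 5,6; δ0: rk 5, SNF 1^4·2
Ȟ^0 = (5 − 5) − 0 = 0, so Ȟ^0 ≅ 0
Ȟ^1 = (6 − 0) − 5 = 1 plus torsion [2], so Ȟ^1 ≅ Z ⊕ Z/2
Ȟ^2 = (0 − 0) − 0 = 0, so Ȟ^2 ≅ 0


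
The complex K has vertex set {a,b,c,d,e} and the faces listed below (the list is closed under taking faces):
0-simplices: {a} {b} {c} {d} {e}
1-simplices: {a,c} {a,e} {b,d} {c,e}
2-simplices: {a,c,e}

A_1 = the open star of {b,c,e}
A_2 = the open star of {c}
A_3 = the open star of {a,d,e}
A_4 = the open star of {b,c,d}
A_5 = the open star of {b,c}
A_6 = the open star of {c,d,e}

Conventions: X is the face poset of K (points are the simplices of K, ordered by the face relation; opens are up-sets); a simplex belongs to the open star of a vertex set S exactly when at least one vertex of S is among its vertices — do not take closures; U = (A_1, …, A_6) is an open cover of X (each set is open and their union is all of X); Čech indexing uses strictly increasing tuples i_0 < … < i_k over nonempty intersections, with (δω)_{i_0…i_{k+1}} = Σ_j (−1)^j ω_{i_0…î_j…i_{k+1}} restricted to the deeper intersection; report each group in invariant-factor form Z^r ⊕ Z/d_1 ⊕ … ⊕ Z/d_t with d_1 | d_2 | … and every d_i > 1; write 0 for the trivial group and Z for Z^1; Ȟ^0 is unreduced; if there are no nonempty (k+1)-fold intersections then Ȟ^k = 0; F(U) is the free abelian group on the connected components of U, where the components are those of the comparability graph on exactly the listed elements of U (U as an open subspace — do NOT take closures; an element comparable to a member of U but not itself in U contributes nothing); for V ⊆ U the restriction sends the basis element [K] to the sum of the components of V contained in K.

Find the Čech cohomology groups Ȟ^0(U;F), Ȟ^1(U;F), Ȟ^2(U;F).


Ȟ^0 ≅ Z^2; Ȟ^1 ≅ 0; Ȟ^2 ≅ 0

nonempty intersections:
  A1={{b},{c},{e},{a,c},{a,e},{b,d},{c,e},{a,c,e}} A2={{c},{a,c},{c,e},{a,c,e}} A3={{a},{d},{e},{a,c},{a,e},{b,d},{c,e},{a,c,e}} A4={{b},{c},{d},{a,c},{b,d},{c,e},{a,c,e}} A5={{b},{c},{a,c},{b,d},{c,e},{a,c,e}} A6={{c},{d},{e},{a,c},{a,e},{b,d},{c,e},{a,c,e}}
  A12={{c},{a,c},{c,e},{a,c,e}} A13={{e},{a,c},{a,e},{b,d},{c,e},{a,c,e}} A14={{b},{c},{a,c},{b,d},{c,e},{a,c,e}} A15={{b},{c},{a,c},{b,d},{c,e},{a,c,e}} A16={{c},{e},{a,c},{a,e},{b,d},{c,e},{a,c,e}} A23={{a,c},{c,e},{a,c,e}} A24={{c},{a,c},{c,e},{a,c,e}} A25={{c},{a,c},{c,e},{a,c,e}} A26={{c},{a,c},{c,e},{a,c,e}} A34={{d},{a,c},{b,d},{c,e},{a,c,e}} A35={{a,c},{b,d},{c,e},{a,c,e}} A36={{d},{e},{a,c},{a,e},{b,d},{c,e},{a,c,e}} A45={{b},{c},{a,c},{b,d},{c,e},{a,c,e}} A46={{c},{d},{a,c},{b,d},{c,e},{a,c,e}} A56={{c},{a,c},{b,d},{c,e},{a,c,e}}
  A123={{a,c},{c,e},{a,c,e}} A124={{c},{a,c},{c,e},{a,c,e}} A125={{c},{a,c},{c,e},{a,c,e}} A126={{c},{a,c},{c,e},{a,c,e}} A134={{a,c},{b,d},{c,e},{a,c,e}} A135={{a,c},{b,d},{c,e},{a,c,e}} A136={{e},{a,c},{a,e},{b,d},{c,e},{a,c,e}} A145={{b},{c},{a,c},{b,d},{c,e},{a,c,e}} A146={{c},{a,c},{b,d},{c,e},{a,c,e}} A156={{c},{a,c},{b,d},{c,e},{a,c,e}} A234={{a,c},{c,e},{a,c,e}} A235={{a,c},{c,e},{a,c,e}} A236={{a,c},{c,e},{a,c,e}} A245={{c},{a,c},{c,e},{a,c,e}} A246={{c},{a,c},{c,e},{a,c,e}} A256={{c},{a,c},{c,e},{a,c,e}} A345={{a,c},{b,d},{c,e},{a,c,e}} A346={{d},{a,c},{b,d},{c,e},{a,c,e}} A356={{a,c},{b,d},{c,e},{a,c,e}} A456={{c},{a,c},{b,d},{c,e},{a,c,e}}
  A1234={{a,c},{c,e},{a,c,e}} A1235={{a,c},{c,e},{a,c,e}} A1236={{a,c},{c,e},{a,c,e}} A1245={{c},{a,c},{c,e},{a,c,e}} A1246={{c},{a,c},{c,e},{a,c,e}} A1256={{c},{a,c},{c,e},{a,c,e}} A1345={{a,c},{b,d},{c,e},{a,c,e}} A1346={{a,c},{b,d},{c,e},{a,c,e}} A1356={{a,c},{b,d},{c,e},{a,c,e}} A1456={{c},{a,c},{b,d},{c,e},{a,c,e}} A2345={{a,c},{c,e},{a,c,e}} A2346={{a,c},{c,e},{a,c,e}} A2356={{a,c},{c,e},{a,c,e}} A2456={{c},{a,c},{c,e},{a,c,e}} A3456={{a,c},{b,d},{c,e},{a,c,e}}
  A12345={{a,c},{c,e},{a,c,e}} A12346={{a,c},{c,e},{a,c,e}} A12356={{a,c},{c,e},{a,c,e}} A12456={{c},{a,c},{c,e},{a,c,e}} A13456={{a,c},{b,d},{c,e},{a,c,e}} A23456={{a,c},{c,e},{a,c,e}}
  A123456={{a,c},{c,e},{a,c,e}}
components per intersection:
  A1: {{b},{b,d}} {{c},{e},{a,c},{a,e},{c,e},{a,c,e}}
  A2: {{c},{a,c},{c,e},{a,c,e}}
  A3: {{a},{e},{a,c},{a,e},{c,e},{a,c,e}} {{d},{b,d}}
  A4: {{b},{d},{b,d}} {{c},{a,c},{c,e},{a,c,e}}
  A5: {{b},{b,d}} {{c},{a,c},{c,e},{a,c,e}}
  A6: {{c},{e},{a,c},{a,e},{c,e},{a,c,e}} {{d},{b,d}}
  A12: {{c},{a,c},{c,e},{a,c,e}}
  A13: {{e},{a,c},{a,e},{c,e},{a,c,e}} {{b,d}}
  A14: {{b},{b,d}} {{c},{a,c},{c,e},{a,c,e}}
  A15: {{b},{b,d}} {{c},{a,c},{c,e},{a,c,e}}
  A16: {{c},{e},{a,c},{a,e},{c,e},{a,c,e}} {{b,d}}
  A23: {{a,c},{c,e},{a,c,e}}
  A24: {{c},{a,c},{c,e},{a,c,e}}
  A25: {{c},{a,c},{c,e},{a,c,e}}
  A26: {{c},{a,c},{c,e},{a,c,e}}
  A34: {{d},{b,d}} {{a,c},{c,e},{a,c,e}}
  A35: {{a,c},{c,e},{a,c,e}} {{b,d}}
  A36: {{d},{b,d}} {{e},{a,c},{a,e},{c,e},{a,c,e}}
  A45: {{b},{b,d}} {{c},{a,c},{c,e},{a,c,e}}
  A46: {{c},{a,c},{c,e},{a,c,e}} {{d},{b,d}}
  A56: {{c},{a,c},{c,e},{a,c,e}} {{b,d}}
  A123: {{a,c},{c,e},{a,c,e}}
  A124: {{c},{a,c},{c,e},{a,c,e}}
  A125: {{c},{a,c},{c,e},{a,c,e}}
  A126: {{c},{a,c},{c,e},{a,c,e}}
  A134: {{a,c},{c,e},{a,c,e}} {{b,d}}
  A135: {{a,c},{c,e},{a,c,e}} {{b,d}}
  A136: {{e},{a,c},{a,e},{c,e},{a,c,e}} {{b,d}}
  A145: {{b},{b,d}} {{c},{a,c},{c,e},{a,c,e}}
  A146: {{c},{a,c},{c,e},{a,c,e}} {{b,d}}
  A156: {{c},{a,c},{c,e},{a,c,e}} {{b,d}}
  A234: {{a,c},{c,e},{a,c,e}}
  A235: {{a,c},{c,e},{a,c,e}}
  A236: {{a,c},{c,e},{a,c,e}}
  A245: {{c},{a,c},{c,e},{a,c,e}}
  A246: {{c},{a,c},{c,e},{a,c,e}}
  A256: {{c},{a,c},{c,e},{a,c,e}}
  A345: {{a,c},{c,e},{a,c,e}} {{b,d}}
  A346: {{d},{b,d}} {{a,c},{c,e},{a,c,e}}
  A356: {{a,c},{c,e},{a,c,e}} {{b,d}}
  A456: {{c},{a,c},{c,e},{a,c,e}} {{b,d}}
  A1234: {{a,c},{c,e},{a,c,e}}
  A1235: {{a,c},{c,e},{a,c,e}}
  A1236: {{a,c},{c,e},{a,c,e}}
  A1245: {{c},{a,c},{c,e},{a,c,e}}
  A1246: {{c},{a,c},{c,e},{a,c,e}}
  A1256: {{c},{a,c},{c,e},{a,c,e}}
  A1345: {{a,c},{c,e},{a,c,e}} {{b,d}}
  A1346: {{a,c},{c,e},{a,c,e}} {{b,d}}
  A1356: {{a,c},{c,e},{a,c,e}} {{b,d}}
  A1456: {{c},{a,c},{c,e},{a,c,e}} {{b,d}}
  A2345: {{a,c},{c,e},{a,c,e}}
  A2346: {{a,c},{c,e},{a,c,e}}
  A2356: {{a,c},{c,e},{a,c,e}}
  A2456: {{c},{a,c},{c,e},{a,c,e}}
  A3456: {{a,c},{c,e},{a,c,e}} {{b,d}}
  A12345: {{a,c},{c,e},{a,c,e}}
  A12346: {{a,c},{c,e},{a,c,e}}
  A12356: {{a,c},{c,e},{a,c,e}}
  A12456: {{c},{a,c},{c,e},{a,c,e}}
  A13456: {{a,c},{c,e},{a,c,e}} {{b,d}}
  A23456: {{a,c},{c,e},{a,c,e}}
  A123456: {{a,c},{c,e},{a,c,e}}
C dims 11,25,30,20; δ0: rk 9, SNF 1^9; δ1: rk 16, SNF 1^16; δ2: rk 14, SNF 1^14
Ȟ^0: (11−9)−0=2 ⇒ Z^2
Ȟ^1: (25−16)−9=0 ⇒ 0
Ȟ^2: (30−14)−16=0 ⇒ 0
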